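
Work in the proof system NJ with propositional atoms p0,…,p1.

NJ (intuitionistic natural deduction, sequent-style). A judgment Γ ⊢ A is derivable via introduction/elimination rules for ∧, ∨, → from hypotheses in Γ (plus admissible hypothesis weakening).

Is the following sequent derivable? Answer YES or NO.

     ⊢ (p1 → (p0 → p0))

Proof tree:
[→I]  ⊢ (p1 → (p0 → p0))
  [Wk] p1 ⊢ (p0 → p0)
    [→I]  ⊢ (p0 → p0)
      [Ax] p0 ⊢ p0

Result: YES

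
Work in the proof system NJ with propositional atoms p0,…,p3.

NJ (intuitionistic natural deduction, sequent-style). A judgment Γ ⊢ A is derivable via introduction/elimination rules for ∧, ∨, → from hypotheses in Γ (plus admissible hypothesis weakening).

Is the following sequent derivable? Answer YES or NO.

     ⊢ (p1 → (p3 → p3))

Derivation trace:
[→I]  ⊢ (p1 → (p3 → p3))
  [Wk] p1 ⊢ (p3 → p3)
    [→I]  ⊢ (p3 → p3)
      [Ax] p3 ⊢ p3

Result: YES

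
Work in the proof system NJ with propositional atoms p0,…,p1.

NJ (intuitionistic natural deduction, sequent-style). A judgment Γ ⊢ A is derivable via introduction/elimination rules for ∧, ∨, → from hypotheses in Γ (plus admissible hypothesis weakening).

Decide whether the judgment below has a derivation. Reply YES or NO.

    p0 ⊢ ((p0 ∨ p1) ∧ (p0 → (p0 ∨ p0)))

Derivation trace:
[∧I] p0 ⊢ ((p0 ∨ p1) ∧ (p0 → (p0 ∨ p0)))
  [∨I₁] p0 ⊢ (p0 ∨ p1)
    [Ax] p0 ⊢ p0
  [→I]  ⊢ (p0 → (p0 ∨ p0))
    [∨I₁] p0 ⊢ (p0 ∨ p0)
      [Ax] p0 ⊢ p0

Result: YES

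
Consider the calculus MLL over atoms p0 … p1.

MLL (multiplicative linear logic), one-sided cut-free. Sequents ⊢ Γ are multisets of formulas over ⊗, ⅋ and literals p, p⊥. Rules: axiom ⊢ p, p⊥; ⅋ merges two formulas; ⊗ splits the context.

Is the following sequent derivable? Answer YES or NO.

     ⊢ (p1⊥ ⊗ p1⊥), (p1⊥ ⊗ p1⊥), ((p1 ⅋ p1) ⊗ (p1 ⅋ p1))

Derivation (root first):
[⊗]  ⊢ (p1⊥ ⊗ p1⊥), (p1⊥ ⊗ p1⊥), ((p1 ⅋ p1) ⊗ (p1 ⅋ p1))
  [⅋]  ⊢ (p1⊥ ⊗ p1⊥), (p1 ⅋ p1)
    [⊗]  ⊢ p1, p1, (p1⊥ ⊗ p1⊥)
      [Ax]  ⊢ p1, p1⊥
      [Ax]  ⊢ p1, p1⊥
  [⅋]  ⊢ (p1⊥ ⊗ p1⊥), (p1 ⅋ p1)
    [⊗]  ⊢ p1, p1, (p1⊥ ⊗ p1⊥)
      [Ax]  ⊢ p1, p1⊥
      [Ax]  ⊢ p1, p1⊥

Result: YES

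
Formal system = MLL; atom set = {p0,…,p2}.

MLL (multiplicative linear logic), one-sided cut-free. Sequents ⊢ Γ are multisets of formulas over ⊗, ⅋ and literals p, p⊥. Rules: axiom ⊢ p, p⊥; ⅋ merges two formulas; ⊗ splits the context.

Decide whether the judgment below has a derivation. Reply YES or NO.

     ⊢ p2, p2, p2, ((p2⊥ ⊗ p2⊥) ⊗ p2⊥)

Derivation trace:
[⊗]  ⊢ p2, p2, p2, ((p2⊥ ⊗ p2⊥) ⊗ p2⊥)
  [⊗]  ⊢ p2, p2, (p2⊥ ⊗ p2⊥)
    [Ax]  ⊢ p2, p2⊥
    [Ax]  ⊢ p2, p2⊥
  [Ax]  ⊢ p2, p2⊥

Result: YES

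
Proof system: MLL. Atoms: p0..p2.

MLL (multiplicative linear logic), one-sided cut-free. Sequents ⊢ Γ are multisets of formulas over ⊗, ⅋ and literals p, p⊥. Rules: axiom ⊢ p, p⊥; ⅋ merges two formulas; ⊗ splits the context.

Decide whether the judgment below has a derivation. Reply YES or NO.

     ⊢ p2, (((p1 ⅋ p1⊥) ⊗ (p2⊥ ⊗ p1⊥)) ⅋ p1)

Proof tree:
[⅋]  ⊢ p2, (((p1 ⅋ p1⊥) ⊗ (p2⊥ ⊗ p1⊥)) ⅋ p1)
  [⊗]  ⊢ p2, p1, ((p1 ⅋ p1⊥) ⊗ (p2⊥ ⊗ p1⊥))
    [⅋]  ⊢ (p1 ⅋ p1⊥)
      [Ax]  ⊢ p1, p1⊥
    [⊗]  ⊢ p2, p1, (p2⊥ ⊗ p1⊥)
      [Ax]  ⊢ p2, p2⊥
      [Ax]  ⊢ p1, p1⊥

Result: YES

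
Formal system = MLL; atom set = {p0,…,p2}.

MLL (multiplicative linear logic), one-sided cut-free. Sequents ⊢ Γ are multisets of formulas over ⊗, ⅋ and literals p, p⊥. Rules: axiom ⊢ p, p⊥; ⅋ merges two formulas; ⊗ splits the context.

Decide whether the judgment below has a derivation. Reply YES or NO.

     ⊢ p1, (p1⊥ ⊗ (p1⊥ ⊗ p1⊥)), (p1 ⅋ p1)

Derivation (root first):
[⅋]  ⊢ p1, (p1⊥ ⊗ (p1⊥ ⊗ p1⊥)), (p1 ⅋ p1)
  [⊗]  ⊢ p1, p1, p1, (p1⊥ ⊗ (p1⊥ ⊗ p1⊥))
    [Ax]  ⊢ p1, p1⊥
    [⊗]  ⊢ p1, p1, (p1⊥ ⊗ p1⊥)
      [Ax]  ⊢ p1, p1⊥
      [Ax]  ⊢ p1, p1⊥

Result: YES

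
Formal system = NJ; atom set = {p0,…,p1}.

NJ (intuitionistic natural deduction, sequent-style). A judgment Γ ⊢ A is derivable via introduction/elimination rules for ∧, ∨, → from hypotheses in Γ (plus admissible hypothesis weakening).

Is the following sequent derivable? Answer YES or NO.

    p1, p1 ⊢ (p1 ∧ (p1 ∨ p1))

Derivation trace:
[Wk] p1, p1 ⊢ (p1 ∧ (p1 ∨ p1))
  [∧I] p1 ⊢ (p1 ∧ (p1 ∨ p1))
    [Ax] p1 ⊢ p1
    [∨I₂] p1 ⊢ (p1 ∨ p1)
      [Ax] p1 ⊢ p1

Result: YES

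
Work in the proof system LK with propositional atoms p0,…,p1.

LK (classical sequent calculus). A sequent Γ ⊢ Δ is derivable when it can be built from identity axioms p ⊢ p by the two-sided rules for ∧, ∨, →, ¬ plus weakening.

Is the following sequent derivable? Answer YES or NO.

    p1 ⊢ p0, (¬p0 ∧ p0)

Truth-table refutation:
  v=00: Γ:[p1=F] Δ:[p0=F, (¬p0 ∧ p0)=F] refutes=False
  v=01: Γ:[p1=T] Δ:[p0=F, (¬p0 ∧ p0)=F] refutes=True  ← countermodel

Result: NO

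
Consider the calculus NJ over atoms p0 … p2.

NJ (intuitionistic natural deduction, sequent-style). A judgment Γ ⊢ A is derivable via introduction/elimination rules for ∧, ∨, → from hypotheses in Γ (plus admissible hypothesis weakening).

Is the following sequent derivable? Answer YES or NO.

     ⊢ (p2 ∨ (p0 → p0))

Derivation (root first):
[∨I₂]  ⊢ (p2 ∨ (p0 → p0))
  [→I]  ⊢ (p0 → p0)
    [Ax] p0 ⊢ p0

Result: YES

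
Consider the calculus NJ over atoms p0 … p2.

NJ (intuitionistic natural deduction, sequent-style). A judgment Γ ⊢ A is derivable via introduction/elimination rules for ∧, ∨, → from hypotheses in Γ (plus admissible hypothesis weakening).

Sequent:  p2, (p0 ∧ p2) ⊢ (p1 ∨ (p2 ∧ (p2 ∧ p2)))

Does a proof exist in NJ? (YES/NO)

Derivation (root first):
[Wk] p2, (p0 ∧ p2) ⊢ (p1 ∨ (p2 ∧ (p2 ∧ p2)))
  [∨I₂] p2 ⊢ (p1 ∨ (p2 ∧ (p2 ∧ p2)))
    [∧I] p2 ⊢ (p2 ∧ (p2 ∧ p2))
      [Ax] p2 ⊢ p2
      [∧I] p2 ⊢ (p2 ∧ p2)
        [Ax] p2 ⊢ p2
        [Ax] p2 ⊢ p2

Result: YES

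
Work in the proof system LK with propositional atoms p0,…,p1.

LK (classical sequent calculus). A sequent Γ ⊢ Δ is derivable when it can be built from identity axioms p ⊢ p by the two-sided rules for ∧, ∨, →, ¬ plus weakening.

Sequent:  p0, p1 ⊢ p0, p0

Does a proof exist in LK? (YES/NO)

Derivation trace:
[WR] p0, p1 ⊢ p0, p0
  [WL] p0, p1 ⊢ p0
    [Ax] p0 ⊢ p0

Result: YES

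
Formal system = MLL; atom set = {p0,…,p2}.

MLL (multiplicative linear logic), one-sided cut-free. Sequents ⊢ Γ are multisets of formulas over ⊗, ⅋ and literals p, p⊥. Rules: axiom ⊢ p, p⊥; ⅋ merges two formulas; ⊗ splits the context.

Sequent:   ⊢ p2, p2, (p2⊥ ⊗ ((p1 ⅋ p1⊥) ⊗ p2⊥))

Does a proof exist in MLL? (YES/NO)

Derivation (root first):
[⊗]  ⊢ p2, p2, (p2⊥ ⊗ ((p1 ⅋ p1⊥) ⊗ p2⊥))
  [Ax]  ⊢ p2, p2⊥
  [⊗]  ⊢ p2, ((p1 ⅋ p1⊥) ⊗ p2⊥)
    [⅋]  ⊢ (p1 ⅋ p1⊥)
      [Ax]  ⊢ p1, p1⊥
    [Ax]  ⊢ p2, p2⊥

Result: YES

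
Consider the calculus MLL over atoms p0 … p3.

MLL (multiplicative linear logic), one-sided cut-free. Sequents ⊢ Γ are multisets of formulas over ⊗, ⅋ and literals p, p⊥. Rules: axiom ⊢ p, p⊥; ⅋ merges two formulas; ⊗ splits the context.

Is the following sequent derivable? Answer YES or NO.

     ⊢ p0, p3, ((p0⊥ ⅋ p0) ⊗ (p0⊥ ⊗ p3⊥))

Derivation (root first):
[⊗]  ⊢ p0, p3, ((p0⊥ ⅋ p0) ⊗ (p0⊥ ⊗ p3⊥))
  [⅋]  ⊢ (p0⊥ ⅋ p0)
    [Ax]  ⊢ p0, p0⊥
  [⊗]  ⊢ p0, p3, (p0⊥ ⊗ p3⊥)
    [Ax]  ⊢ p0, p0⊥
    [Ax]  ⊢ p3, p3⊥

Result: YES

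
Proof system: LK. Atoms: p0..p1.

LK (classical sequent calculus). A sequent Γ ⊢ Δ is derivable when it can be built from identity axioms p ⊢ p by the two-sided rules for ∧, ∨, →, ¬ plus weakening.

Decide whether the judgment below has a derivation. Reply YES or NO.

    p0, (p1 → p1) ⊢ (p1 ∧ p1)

Search for a countermodel by truth-table:
  v=00: Γ:[p0=F, (p1 → p1)=T] Δ:[(p1 ∧ p1)=F] refutes=False
  v=01: Γ:[p0=F, (p1 → p1)=T] Δ:[(p1 ∧ p1)=T] refutes=False
  v=10: Γ:[p0=T, (p1 → p1)=T] Δ:[(p1 ∧ p1)=F] refutes=True  ← countermodel

Result: NO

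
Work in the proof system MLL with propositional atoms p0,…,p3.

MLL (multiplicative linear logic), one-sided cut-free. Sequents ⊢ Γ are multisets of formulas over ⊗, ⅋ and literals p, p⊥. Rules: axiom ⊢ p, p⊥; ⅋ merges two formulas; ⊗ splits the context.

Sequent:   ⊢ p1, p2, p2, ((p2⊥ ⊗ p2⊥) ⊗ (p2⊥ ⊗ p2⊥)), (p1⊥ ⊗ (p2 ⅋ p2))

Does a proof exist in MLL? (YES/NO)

Derivation (root first):
[⊗]  ⊢ p1, p2, p2, ((p2⊥ ⊗ p2⊥) ⊗ (p2⊥ ⊗ p2⊥)), (p1⊥ ⊗ (p2 ⅋ p2))
  [Ax]  ⊢ p1, p1⊥
  [⅋]  ⊢ p2, p2, ((p2⊥ ⊗ p2⊥) ⊗ (p2⊥ ⊗ p2⊥)), (p2 ⅋ p2)
    [⊗]  ⊢ p2, p2, p2, p2, ((p2⊥ ⊗ p2⊥) ⊗ (p2⊥ ⊗ p2⊥))
      [⊗]  ⊢ p2, p2, (p2⊥ ⊗ p2⊥)
        [Ax]  ⊢ p2, p2⊥
        [Ax]  ⊢ p2, p2⊥
      [⊗]  ⊢ p2, p2, (p2⊥ ⊗ p2⊥)
        [Ax]  ⊢ p2, p2⊥
        [Ax]  ⊢ p2, p2⊥

Result: YES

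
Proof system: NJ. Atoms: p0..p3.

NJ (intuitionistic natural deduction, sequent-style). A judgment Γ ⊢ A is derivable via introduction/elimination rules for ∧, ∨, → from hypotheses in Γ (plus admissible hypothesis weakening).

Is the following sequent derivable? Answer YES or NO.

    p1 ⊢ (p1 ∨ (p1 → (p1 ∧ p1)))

Derivation trace:
[∨I₂] p1 ⊢ (p1 ∨ (p1 → (p1 ∧ p1)))
  [Wk] p1 ⊢ (p1 → (p1 ∧ p1))
    [→I]  ⊢ (p1 → (p1 ∧ p1))
      [∧I] p1 ⊢ (p1 ∧ p1)
        [Ax] p1 ⊢ p1
        [Ax] p1 ⊢ p1

Result: YES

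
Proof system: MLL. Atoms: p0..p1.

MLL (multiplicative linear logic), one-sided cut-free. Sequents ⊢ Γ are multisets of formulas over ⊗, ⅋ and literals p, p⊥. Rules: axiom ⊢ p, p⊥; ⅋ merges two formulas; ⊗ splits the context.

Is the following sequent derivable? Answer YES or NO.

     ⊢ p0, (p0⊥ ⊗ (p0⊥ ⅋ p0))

Derivation (root first):
[⊗]  ⊢ p0, (p0⊥ ⊗ (p0⊥ ⅋ p0))
  [Ax]  ⊢ p0, p0⊥
  [⅋]  ⊢ (p0⊥ ⅋ p0)
    [Ax]  ⊢ p0, p0⊥

Result: YES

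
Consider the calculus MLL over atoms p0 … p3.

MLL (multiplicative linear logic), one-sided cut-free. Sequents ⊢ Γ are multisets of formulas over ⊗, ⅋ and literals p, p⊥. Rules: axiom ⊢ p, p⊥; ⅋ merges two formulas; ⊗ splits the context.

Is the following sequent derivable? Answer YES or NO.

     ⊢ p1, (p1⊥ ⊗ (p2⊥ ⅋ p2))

Proof tree:
[⊗]  ⊢ p1, (p1⊥ ⊗ (p2⊥ ⅋ p2))
  [Ax]  ⊢ p1, p1⊥
  [⅋]  ⊢ (p2⊥ ⅋ p2)
    [Ax]  ⊢ p2, p2⊥

Result: YES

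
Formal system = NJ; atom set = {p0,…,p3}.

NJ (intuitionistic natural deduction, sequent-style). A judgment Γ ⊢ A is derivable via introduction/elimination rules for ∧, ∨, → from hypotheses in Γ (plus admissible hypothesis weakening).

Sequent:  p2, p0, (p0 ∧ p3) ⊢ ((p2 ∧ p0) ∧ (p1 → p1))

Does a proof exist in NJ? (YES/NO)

Proof tree:
[Wk] p2, p0, (p0 ∧ p3) ⊢ ((p2 ∧ p0) ∧ (p1 → p1))
  [∧I] p2, p0 ⊢ ((p2 ∧ p0) ∧ (p1 → p1))
    [∧I] p2, p0 ⊢ (p2 ∧ p0)
      [Ax] p2 ⊢ p2
      [Ax] p0 ⊢ p0
    [→I]  ⊢ (p1 → p1)
      [Ax] p1 ⊢ p1

Result: YES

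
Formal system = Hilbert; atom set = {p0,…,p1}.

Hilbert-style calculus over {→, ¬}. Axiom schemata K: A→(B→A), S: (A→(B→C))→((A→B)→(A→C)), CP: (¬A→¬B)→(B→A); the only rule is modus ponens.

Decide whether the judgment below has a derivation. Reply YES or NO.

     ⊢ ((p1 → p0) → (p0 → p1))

Search for a countermodel by truth-table:
  v=00: Γ:[] Δ:[((p1 → p0) → (p0 → p1))=T] refutes=False
  v=01: Γ:[] Δ:[((p1 → p0) → (p0 → p1))=T] refutes=False
  v=10: Γ:[] Δ:[((p1 → p0) → (p0 → p1))=F] refutes=True  ← countermodel

Result: NO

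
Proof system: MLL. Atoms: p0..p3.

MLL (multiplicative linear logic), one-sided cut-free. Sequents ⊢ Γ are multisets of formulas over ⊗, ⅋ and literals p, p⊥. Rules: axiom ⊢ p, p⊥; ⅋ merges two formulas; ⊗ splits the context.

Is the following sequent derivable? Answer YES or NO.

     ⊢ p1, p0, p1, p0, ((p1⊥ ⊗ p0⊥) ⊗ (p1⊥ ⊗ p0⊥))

Proof tree:
[⊗]  ⊢ p1, p0, p1, p0, ((p1⊥ ⊗ p0⊥) ⊗ (p1⊥ ⊗ p0⊥))
  [⊗]  ⊢ p1, p0, (p1⊥ ⊗ p0⊥)
    [Ax]  ⊢ p1, p1⊥
    [Ax]  ⊢ p0, p0⊥
  [⊗]  ⊢ p1, p0, (p1⊥ ⊗ p0⊥)
    [Ax]  ⊢ p1, p1⊥
    [Ax]  ⊢ p0, p0⊥

Result: YES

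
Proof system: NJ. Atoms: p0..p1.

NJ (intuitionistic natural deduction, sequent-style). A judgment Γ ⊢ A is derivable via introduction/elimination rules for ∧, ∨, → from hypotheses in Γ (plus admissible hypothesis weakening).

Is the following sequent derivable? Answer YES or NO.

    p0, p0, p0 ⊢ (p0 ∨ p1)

Derivation (root first):
[Wk] p0, p0, p0 ⊢ (p0 ∨ p1)
  [∨I₁] p0, p0 ⊢ (p0 ∨ p1)
    [Wk] p0, p0 ⊢ p0
      [Ax] p0 ⊢ p0

Result: YES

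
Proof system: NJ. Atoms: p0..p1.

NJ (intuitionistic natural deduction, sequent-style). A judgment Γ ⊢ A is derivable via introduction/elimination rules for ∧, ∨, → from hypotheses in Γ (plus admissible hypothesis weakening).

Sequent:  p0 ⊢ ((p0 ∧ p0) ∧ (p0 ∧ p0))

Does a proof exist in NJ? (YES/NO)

Derivation (root first):
[→E] p0 ⊢ ((p0 ∧ p0) ∧ (p0 ∧ p0))
  [→I]  ⊢ (p0 → ((p0 ∧ p0) ∧ (p0 ∧ p0)))
    [∧I] p0 ⊢ ((p0 ∧ p0) ∧ (p0 ∧ p0))
      [∧I] p0 ⊢ (p0 ∧ p0)
        [Ax] p0 ⊢ p0
        [Ax] p0 ⊢ p0
      [∧I] p0 ⊢ (p0 ∧ p0)
        [Ax] p0 ⊢ p0
        [Ax] p0 ⊢ p0
  [Ax] p0 ⊢ p0

Result: YES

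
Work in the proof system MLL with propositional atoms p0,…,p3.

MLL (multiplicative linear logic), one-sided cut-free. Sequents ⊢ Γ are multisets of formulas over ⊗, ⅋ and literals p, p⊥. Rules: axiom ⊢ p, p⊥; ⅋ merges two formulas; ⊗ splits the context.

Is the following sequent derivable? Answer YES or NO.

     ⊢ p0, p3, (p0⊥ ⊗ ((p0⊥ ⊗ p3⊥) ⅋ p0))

Derivation (root first):
[⊗]  ⊢ p0, p3, (p0⊥ ⊗ ((p0⊥ ⊗ p3⊥) ⅋ p0))
  [Ax]  ⊢ p0, p0⊥
  [⅋]  ⊢ p3, ((p0⊥ ⊗ p3⊥) ⅋ p0)
    [⊗]  ⊢ p0, p3, (p0⊥ ⊗ p3⊥)
      [Ax]  ⊢ p0, p0⊥
      [Ax]  ⊢ p3, p3⊥

Result: YES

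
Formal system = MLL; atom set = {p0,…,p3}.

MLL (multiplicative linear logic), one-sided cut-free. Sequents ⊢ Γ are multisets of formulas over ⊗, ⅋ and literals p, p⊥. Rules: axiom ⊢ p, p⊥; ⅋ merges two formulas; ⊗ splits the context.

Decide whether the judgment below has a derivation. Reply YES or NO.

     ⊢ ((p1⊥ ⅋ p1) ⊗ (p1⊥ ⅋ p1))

Derivation (root first):
[⊗]  ⊢ ((p1⊥ ⅋ p1) ⊗ (p1⊥ ⅋ p1))
  [⅋]  ⊢ (p1⊥ ⅋ p1)
    [Ax]  ⊢ p1, p1⊥
  [⅋]  ⊢ (p1⊥ ⅋ p1)
    [Ax]  ⊢ p1, p1⊥

Result: YES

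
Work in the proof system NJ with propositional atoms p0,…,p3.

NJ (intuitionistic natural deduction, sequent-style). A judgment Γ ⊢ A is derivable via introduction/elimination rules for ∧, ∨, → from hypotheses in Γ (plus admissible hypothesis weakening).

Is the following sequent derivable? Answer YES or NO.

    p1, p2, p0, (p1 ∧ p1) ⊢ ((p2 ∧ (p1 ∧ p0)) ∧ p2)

Derivation trace:
[Wk] p1, p2, p0, (p1 ∧ p1) ⊢ ((p2 ∧ (p1 ∧ p0)) ∧ p2)
  [∧I] p1, p2, p0 ⊢ ((p2 ∧ (p1 ∧ p0)) ∧ p2)
    [∧I] p1, p2, p0 ⊢ (p2 ∧ (p1 ∧ p0))
      [Ax] p2 ⊢ p2
      [∧I] p1, p0 ⊢ (p1 ∧ p0)
        [Ax] p1 ⊢ p1
        [Ax] p0 ⊢ p0
    [Ax] p2 ⊢ p2

Result: YES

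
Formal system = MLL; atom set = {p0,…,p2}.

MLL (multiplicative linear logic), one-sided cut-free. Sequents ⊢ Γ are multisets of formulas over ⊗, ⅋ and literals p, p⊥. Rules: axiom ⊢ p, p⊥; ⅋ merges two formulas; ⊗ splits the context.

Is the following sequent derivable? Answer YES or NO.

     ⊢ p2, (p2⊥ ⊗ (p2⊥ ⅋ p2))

Proof tree:
[⊗]  ⊢ p2, (p2⊥ ⊗ (p2⊥ ⅋ p2))
  [Ax]  ⊢ p2, p2⊥
  [⅋]  ⊢ (p2⊥ ⅋ p2)
    [Ax]  ⊢ p2, p2⊥

Result: YES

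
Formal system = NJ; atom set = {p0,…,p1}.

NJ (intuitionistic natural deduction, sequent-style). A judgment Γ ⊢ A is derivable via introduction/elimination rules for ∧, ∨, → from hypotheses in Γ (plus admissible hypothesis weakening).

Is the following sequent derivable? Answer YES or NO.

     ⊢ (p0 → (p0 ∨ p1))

Proof tree:
[→I]  ⊢ (p0 → (p0 ∨ p1))
  [∨I₁] p0 ⊢ (p0 ∨ p1)
    [Ax] p0 ⊢ p0

Result: YES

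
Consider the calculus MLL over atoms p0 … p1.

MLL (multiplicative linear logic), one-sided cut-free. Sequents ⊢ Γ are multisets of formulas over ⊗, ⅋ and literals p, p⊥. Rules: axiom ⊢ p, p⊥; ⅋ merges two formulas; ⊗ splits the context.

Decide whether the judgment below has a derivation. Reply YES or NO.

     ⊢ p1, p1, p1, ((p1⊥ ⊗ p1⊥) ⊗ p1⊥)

Derivation (root first):
[⊗]  ⊢ p1, p1, p1, ((p1⊥ ⊗ p1⊥) ⊗ p1⊥)
  [⊗]  ⊢ p1, p1, (p1⊥ ⊗ p1⊥)
    [Ax]  ⊢ p1, p1⊥
    [Ax]  ⊢ p1, p1⊥
  [Ax]  ⊢ p1, p1⊥

Result: YES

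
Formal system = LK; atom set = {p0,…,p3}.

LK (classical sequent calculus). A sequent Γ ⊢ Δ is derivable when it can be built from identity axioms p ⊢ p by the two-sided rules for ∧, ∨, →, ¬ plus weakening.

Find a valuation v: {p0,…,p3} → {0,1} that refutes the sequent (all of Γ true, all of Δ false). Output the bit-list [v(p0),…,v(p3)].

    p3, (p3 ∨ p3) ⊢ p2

Enumerate valuations to refute Γ ⊢ Δ:
  v=0000: Γ:[p3=F, (p3 ∨ p3)=F] Δ:[p2=F] refutes=False
  v=0001: Γ:[p3=T, (p3 ∨ p3)=T] Δ:[p2=F] refutes=True  ← countermodel

Result: [0, 0, 0, 1]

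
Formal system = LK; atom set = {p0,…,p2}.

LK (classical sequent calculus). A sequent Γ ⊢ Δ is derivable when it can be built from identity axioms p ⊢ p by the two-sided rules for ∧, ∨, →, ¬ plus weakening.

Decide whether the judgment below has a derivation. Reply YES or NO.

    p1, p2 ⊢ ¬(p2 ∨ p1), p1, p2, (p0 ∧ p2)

Derivation trace:
[∧R] p1, p2 ⊢ ¬(p2 ∨ p1), p1, p2, (p0 ∧ p2)
  [WR]  ⊢ p1, p2, ¬(p2 ∨ p1), p0
    [¬R]  ⊢ p1, p2, ¬(p2 ∨ p1)
      [∨L] (p2 ∨ p1) ⊢ p1, p2
        [Ax] p2 ⊢ p2
        [Ax] p1 ⊢ p1
  [WL] p2, p1 ⊢ p2
    [Ax] p2 ⊢ p2

Result: YES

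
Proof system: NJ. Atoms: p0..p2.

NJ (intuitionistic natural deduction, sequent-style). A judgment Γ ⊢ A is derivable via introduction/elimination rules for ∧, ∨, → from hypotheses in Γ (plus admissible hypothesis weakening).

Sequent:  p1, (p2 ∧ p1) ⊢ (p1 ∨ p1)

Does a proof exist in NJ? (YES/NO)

Derivation trace:
[∨I₂] p1, (p2 ∧ p1) ⊢ (p1 ∨ p1)
  [Wk] p1, (p2 ∧ p1) ⊢ p1
    [Ax] p1 ⊢ p1

Result: YES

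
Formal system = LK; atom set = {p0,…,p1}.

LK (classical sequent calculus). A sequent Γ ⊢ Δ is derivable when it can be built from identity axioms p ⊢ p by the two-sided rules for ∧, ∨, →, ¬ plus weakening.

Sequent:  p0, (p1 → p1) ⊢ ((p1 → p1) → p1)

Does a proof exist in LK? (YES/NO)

Enumerate valuations to refute Γ ⊢ Δ:
  v=00: Γ:[p0=F, (p1 → p1)=T] Δ:[((p1 → p1) → p1)=F] refutes=False
  v=01: Γ:[p0=F, (p1 → p1)=T] Δ:[((p1 → p1) → p1)=T] refutes=False
  v=10: Γ:[p0=T, (p1 → p1)=T] Δ:[((p1 → p1) → p1)=F] refutes=True  ← countermodel

Result: NO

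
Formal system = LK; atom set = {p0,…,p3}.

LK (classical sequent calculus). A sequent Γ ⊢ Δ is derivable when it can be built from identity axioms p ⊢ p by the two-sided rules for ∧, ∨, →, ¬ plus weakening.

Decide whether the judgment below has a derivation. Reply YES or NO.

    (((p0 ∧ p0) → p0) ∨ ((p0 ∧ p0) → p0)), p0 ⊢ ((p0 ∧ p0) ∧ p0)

Derivation trace:
[∧R] (((p0 ∧ p0) → p0) ∨ ((p0 ∧ p0) → p0)), p0 ⊢ ((p0 ∧ p0) ∧ p0)
  [∨L] p0, (((p0 ∧ p0) → p0) ∨ ((p0 ∧ p0) → p0)) ⊢ (p0 ∧ p0)
    [→L] p0, ((p0 ∧ p0) → p0) ⊢ (p0 ∧ p0)
      [∧R] p0 ⊢ (p0 ∧ p0)
        [Ax] p0 ⊢ p0
        [Ax] p0 ⊢ p0
      [∧R] p0 ⊢ (p0 ∧ p0)
        [Ax] p0 ⊢ p0
        [Ax] p0 ⊢ p0
    [→L] p0, ((p0 ∧ p0) → p0) ⊢ (p0 ∧ p0)
      [∧R] p0 ⊢ (p0 ∧ p0)
        [Ax] p0 ⊢ p0
        [Ax] p0 ⊢ p0
      [∧R] p0 ⊢ (p0 ∧ p0)
        [Ax] p0 ⊢ p0
        [Ax] p0 ⊢ p0
  [Ax] p0 ⊢ p0

Result: YES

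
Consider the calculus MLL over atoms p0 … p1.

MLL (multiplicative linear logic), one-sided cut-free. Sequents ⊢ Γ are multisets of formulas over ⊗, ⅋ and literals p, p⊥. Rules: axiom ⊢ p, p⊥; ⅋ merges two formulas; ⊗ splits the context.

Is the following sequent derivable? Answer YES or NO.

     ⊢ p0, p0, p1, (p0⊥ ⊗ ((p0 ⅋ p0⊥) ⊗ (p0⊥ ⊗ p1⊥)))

Derivation trace:
[⊗]  ⊢ p0, p0, p1, (p0⊥ ⊗ ((p0 ⅋ p0⊥) ⊗ (p0⊥ ⊗ p1⊥)))
  [Ax]  ⊢ p0, p0⊥
  [⊗]  ⊢ p0, p1, ((p0 ⅋ p0⊥) ⊗ (p0⊥ ⊗ p1⊥))
    [⅋]  ⊢ (p0 ⅋ p0⊥)
      [Ax]  ⊢ p0, p0⊥
    [⊗]  ⊢ p0, p1, (p0⊥ ⊗ p1⊥)
      [Ax]  ⊢ p0, p0⊥
      [Ax]  ⊢ p1, p1⊥

Result: YES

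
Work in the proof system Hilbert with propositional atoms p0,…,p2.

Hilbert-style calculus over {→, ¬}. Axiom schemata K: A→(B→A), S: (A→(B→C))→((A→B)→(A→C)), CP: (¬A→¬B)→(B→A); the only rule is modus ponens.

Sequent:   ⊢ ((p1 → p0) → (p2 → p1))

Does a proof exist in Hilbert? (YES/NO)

Search for a countermodel by truth-table:
  v=000: Γ:[] Δ:[((p1 → p0) → (p2 → p1))=T] refutes=False
  v=001: Γ:[] Δ:[((p1 → p0) → (p2 → p1))=F] refutes=True  ← countermodel

Result: NO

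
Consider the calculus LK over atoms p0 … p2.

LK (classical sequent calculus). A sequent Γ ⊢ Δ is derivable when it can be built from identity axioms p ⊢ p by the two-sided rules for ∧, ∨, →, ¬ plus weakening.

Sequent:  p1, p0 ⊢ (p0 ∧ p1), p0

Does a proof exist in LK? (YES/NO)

Proof tree:
[WR] p1, p0 ⊢ (p0 ∧ p1), p0
  [∧R] p1, p0 ⊢ (p0 ∧ p1)
    [WL] p0, p0 ⊢ p0
      [Ax] p0 ⊢ p0
    [Ax] p1 ⊢ p1

Result: YES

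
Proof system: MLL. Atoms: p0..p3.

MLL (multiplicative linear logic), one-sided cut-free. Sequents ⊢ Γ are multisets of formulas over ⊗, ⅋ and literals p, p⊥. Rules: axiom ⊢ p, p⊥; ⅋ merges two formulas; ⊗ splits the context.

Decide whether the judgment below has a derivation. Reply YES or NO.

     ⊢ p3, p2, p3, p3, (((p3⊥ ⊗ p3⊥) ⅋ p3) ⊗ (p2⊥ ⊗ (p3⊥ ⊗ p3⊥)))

Derivation (root first):
[⊗]  ⊢ p3, p2, p3, p3, (((p3⊥ ⊗ p3⊥) ⅋ p3) ⊗ (p2⊥ ⊗ (p3⊥ ⊗ p3⊥)))
  [⅋]  ⊢ p3, ((p3⊥ ⊗ p3⊥) ⅋ p3)
    [⊗]  ⊢ p3, p3, (p3⊥ ⊗ p3⊥)
      [Ax]  ⊢ p3, p3⊥
      [Ax]  ⊢ p3, p3⊥
  [⊗]  ⊢ p2, p3, p3, (p2⊥ ⊗ (p3⊥ ⊗ p3⊥))
    [Ax]  ⊢ p2, p2⊥
    [⊗]  ⊢ p3, p3, (p3⊥ ⊗ p3⊥)
      [Ax]  ⊢ p3, p3⊥
      [Ax]  ⊢ p3, p3⊥

Result: YES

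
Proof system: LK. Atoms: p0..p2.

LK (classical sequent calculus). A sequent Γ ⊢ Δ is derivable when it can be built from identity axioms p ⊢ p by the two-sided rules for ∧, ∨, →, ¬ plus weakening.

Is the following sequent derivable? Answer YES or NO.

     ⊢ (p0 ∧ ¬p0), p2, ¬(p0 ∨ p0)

Search for a countermodel by truth-table:
  v=000: Γ:[] Δ:[(p0 ∧ ¬p0)=F, p2=F, ¬(p0 ∨ p0)=T] refutes=False
  v=001: Γ:[] Δ:[(p0 ∧ ¬p0)=F, p2=T, ¬(p0 ∨ p0)=T] refutes=False
  v=010: Γ:[] Δ:[(p0 ∧ ¬p0)=F, p2=F, ¬(p0 ∨ p0)=T] refutes=False
  v=011: Γ:[] Δ:[(p0 ∧ ¬p0)=F, p2=T, ¬(p0 ∨ p0)=T] refutes=False
  v=100: Γ:[] Δ:[(p0 ∧ ¬p0)=F, p2=F, ¬(p0 ∨ p0)=F] refutes=True  ← countermodel

Result: NO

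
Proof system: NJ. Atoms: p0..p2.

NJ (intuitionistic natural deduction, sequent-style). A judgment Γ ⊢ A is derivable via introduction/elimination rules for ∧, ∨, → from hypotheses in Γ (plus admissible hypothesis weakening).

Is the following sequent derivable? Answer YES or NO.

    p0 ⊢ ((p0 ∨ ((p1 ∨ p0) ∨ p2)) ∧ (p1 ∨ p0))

Proof tree:
[∧I] p0 ⊢ ((p0 ∨ ((p1 ∨ p0) ∨ p2)) ∧ (p1 ∨ p0))
  [∨I₂] p0 ⊢ (p0 ∨ ((p1 ∨ p0) ∨ p2))
    [∨I₁] p0 ⊢ ((p1 ∨ p0) ∨ p2)
      [∨I₂] p0 ⊢ (p1 ∨ p0)
        [Ax] p0 ⊢ p0
  [∨I₂] p0 ⊢ (p1 ∨ p0)
    [Ax] p0 ⊢ p0

Result: YES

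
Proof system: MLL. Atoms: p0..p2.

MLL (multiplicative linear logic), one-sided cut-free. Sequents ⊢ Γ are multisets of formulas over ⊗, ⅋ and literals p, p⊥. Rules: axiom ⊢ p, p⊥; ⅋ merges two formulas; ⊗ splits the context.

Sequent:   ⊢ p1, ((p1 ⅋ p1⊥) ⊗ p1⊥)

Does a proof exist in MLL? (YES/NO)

Derivation (root first):
[⊗]  ⊢ p1, ((p1 ⅋ p1⊥) ⊗ p1⊥)
  [⅋]  ⊢ (p1 ⅋ p1⊥)
    [Ax]  ⊢ p1, p1⊥
  [Ax]  ⊢ p1, p1⊥

Result: YES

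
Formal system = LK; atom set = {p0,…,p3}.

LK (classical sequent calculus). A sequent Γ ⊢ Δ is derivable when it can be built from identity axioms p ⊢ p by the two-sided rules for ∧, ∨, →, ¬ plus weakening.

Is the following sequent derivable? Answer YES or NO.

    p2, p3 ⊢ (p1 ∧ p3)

Search for a countermodel by truth-table:
  v=0000: Γ:[p2=F, p3=F] Δ:[(p1 ∧ p3)=F] refutes=False
  v=0001: Γ:[p2=F, p3=T] Δ:[(p1 ∧ p3)=F] refutes=False
  v=0010: Γ:[p2=T, p3=F] Δ:[(p1 ∧ p3)=F] refutes=False
  v=0011: Γ:[p2=T, p3=T] Δ:[(p1 ∧ p3)=F] refutes=True  ← countermodel

Result: NO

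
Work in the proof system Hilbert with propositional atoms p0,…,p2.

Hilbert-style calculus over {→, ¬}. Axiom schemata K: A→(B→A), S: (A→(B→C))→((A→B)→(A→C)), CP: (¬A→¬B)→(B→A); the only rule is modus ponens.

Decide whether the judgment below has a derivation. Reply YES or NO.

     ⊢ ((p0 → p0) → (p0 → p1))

Search for a countermodel by truth-table:
  v=000: Γ:[] Δ:[((p0 → p0) → (p0 → p1))=T] refutes=False
  v=001: Γ:[] Δ:[((p0 → p0) → (p0 → p1))=T] refutes=False
  v=010: Γ:[] Δ:[((p0 → p0) → (p0 → p1))=T] refutes=False
  v=011: Γ:[] Δ:[((p0 → p0) → (p0 → p1))=T] refutes=False
  v=100: Γ:[] Δ:[((p0 → p0) → (p0 → p1))=F] refutes=True  ← countermodel

Result: NO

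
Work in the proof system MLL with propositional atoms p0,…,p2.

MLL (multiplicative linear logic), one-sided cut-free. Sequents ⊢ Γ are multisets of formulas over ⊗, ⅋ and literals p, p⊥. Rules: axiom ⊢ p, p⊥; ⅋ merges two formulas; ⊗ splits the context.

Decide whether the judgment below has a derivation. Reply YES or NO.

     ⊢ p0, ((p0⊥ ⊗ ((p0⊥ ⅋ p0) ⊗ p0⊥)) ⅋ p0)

Derivation (root first):
[⅋]  ⊢ p0, ((p0⊥ ⊗ ((p0⊥ ⅋ p0) ⊗ p0⊥)) ⅋ p0)
  [⊗]  ⊢ p0, p0, (p0⊥ ⊗ ((p0⊥ ⅋ p0) ⊗ p0⊥))
    [Ax]  ⊢ p0, p0⊥
    [⊗]  ⊢ p0, ((p0⊥ ⅋ p0) ⊗ p0⊥)
      [⅋]  ⊢ (p0⊥ ⅋ p0)
        [Ax]  ⊢ p0, p0⊥
      [Ax]  ⊢ p0, p0⊥

Result: YES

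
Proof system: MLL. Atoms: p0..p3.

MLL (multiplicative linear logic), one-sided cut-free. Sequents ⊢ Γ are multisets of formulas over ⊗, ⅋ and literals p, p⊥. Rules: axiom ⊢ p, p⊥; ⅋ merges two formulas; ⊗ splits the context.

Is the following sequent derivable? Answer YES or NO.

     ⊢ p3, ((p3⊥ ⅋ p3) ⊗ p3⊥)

Derivation trace:
[⊗]  ⊢ p3, ((p3⊥ ⅋ p3) ⊗ p3⊥)
  [⅋]  ⊢ (p3⊥ ⅋ p3)
    [Ax]  ⊢ p3, p3⊥
  [Ax]  ⊢ p3, p3⊥

Result: YES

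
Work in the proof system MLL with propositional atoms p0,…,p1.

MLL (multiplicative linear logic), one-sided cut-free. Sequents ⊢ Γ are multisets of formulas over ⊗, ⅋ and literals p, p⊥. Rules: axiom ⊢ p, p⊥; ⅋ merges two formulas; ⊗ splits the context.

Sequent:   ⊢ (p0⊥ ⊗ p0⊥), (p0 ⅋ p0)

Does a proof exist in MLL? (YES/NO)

Derivation trace:
[⅋]  ⊢ (p0⊥ ⊗ p0⊥), (p0 ⅋ p0)
  [⊗]  ⊢ p0, p0, (p0⊥ ⊗ p0⊥)
    [Ax]  ⊢ p0, p0⊥
    [Ax]  ⊢ p0, p0⊥

Result: YES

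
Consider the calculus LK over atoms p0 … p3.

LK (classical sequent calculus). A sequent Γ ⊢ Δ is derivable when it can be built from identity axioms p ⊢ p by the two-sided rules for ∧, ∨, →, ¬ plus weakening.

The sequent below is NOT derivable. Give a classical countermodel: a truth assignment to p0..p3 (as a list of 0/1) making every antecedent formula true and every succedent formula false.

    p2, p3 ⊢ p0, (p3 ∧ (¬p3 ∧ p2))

Search for a countermodel by truth-table:
  v=0000: Γ:[p2=F, p3=F] Δ:[p0=F, (p3 ∧ (¬p3 ∧ p2))=F] refutes=False
  v=0001: Γ:[p2=F, p3=T] Δ:[p0=F, (p3 ∧ (¬p3 ∧ p2))=F] refutes=False
  v=0010: Γ:[p2=T, p3=F] Δ:[p0=F, (p3 ∧ (¬p3 ∧ p2))=F] refutes=False
  v=0011: Γ:[p2=T, p3=T] Δ:[p0=F, (p3 ∧ (¬p3 ∧ p2))=F] refutes=True  ← countermodel

Result: [0, 0, 1, 1]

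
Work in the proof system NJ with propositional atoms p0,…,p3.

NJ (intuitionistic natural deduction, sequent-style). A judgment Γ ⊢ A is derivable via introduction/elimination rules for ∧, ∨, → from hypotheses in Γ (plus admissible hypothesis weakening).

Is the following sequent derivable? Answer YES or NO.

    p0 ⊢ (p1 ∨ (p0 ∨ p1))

Proof tree:
[∨I₂] p0 ⊢ (p1 ∨ (p0 ∨ p1))
  [∨I₁] p0 ⊢ (p0 ∨ p1)
    [Ax] p0 ⊢ p0

Result: YES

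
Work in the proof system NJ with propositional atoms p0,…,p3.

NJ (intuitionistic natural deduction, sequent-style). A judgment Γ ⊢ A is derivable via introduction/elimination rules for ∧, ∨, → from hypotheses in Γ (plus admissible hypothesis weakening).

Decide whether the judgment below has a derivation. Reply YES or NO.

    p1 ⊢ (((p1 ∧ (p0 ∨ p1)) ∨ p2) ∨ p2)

Derivation trace:
[∨I₁] p1 ⊢ (((p1 ∧ (p0 ∨ p1)) ∨ p2) ∨ p2)
  [∨I₁] p1 ⊢ ((p1 ∧ (p0 ∨ p1)) ∨ p2)
    [∧I] p1 ⊢ (p1 ∧ (p0 ∨ p1))
      [Ax] p1 ⊢ p1
      [∨I₂] p1 ⊢ (p0 ∨ p1)
        [Ax] p1 ⊢ p1

Result: YES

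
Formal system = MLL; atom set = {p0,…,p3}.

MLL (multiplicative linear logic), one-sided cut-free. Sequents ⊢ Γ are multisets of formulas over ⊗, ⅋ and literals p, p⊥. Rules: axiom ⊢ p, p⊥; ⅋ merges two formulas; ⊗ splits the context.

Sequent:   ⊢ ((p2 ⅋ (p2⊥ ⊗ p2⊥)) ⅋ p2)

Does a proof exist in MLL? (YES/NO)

Derivation trace:
[⅋]  ⊢ ((p2 ⅋ (p2⊥ ⊗ p2⊥)) ⅋ p2)
  [⅋]  ⊢ p2, (p2 ⅋ (p2⊥ ⊗ p2⊥))
    [⊗]  ⊢ p2, p2, (p2⊥ ⊗ p2⊥)
      [Ax]  ⊢ p2, p2⊥
      [Ax]  ⊢ p2, p2⊥

Result: YES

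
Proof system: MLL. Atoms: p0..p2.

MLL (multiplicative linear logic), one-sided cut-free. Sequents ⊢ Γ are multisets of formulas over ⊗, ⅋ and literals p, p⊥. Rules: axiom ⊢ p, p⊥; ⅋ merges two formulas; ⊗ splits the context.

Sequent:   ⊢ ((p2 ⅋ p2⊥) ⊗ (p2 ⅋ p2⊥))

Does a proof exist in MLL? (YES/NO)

Derivation trace:
[⊗]  ⊢ ((p2 ⅋ p2⊥) ⊗ (p2 ⅋ p2⊥))
  [⅋]  ⊢ (p2 ⅋ p2⊥)
    [Ax]  ⊢ p2, p2⊥
  [⅋]  ⊢ (p2 ⅋ p2⊥)
    [Ax]  ⊢ p2, p2⊥

Result: YES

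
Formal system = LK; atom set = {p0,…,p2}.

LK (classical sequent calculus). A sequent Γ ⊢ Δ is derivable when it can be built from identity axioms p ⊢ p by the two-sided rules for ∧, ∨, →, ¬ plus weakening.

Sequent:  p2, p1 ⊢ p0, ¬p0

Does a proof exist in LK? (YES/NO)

Derivation (root first):
[WL] p2, p1 ⊢ p0, ¬p0
  [WL] p2 ⊢ p0, ¬p0
    [¬R]  ⊢ p0, ¬p0
      [Ax] p0 ⊢ p0

Result: YES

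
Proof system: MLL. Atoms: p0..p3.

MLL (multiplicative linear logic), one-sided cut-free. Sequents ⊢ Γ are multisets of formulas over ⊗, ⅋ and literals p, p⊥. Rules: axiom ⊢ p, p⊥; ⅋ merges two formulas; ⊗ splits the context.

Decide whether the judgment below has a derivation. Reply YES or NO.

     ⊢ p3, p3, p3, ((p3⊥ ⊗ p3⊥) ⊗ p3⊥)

Proof tree:
[⊗]  ⊢ p3, p3, p3, ((p3⊥ ⊗ p3⊥) ⊗ p3⊥)
  [⊗]  ⊢ p3, p3, (p3⊥ ⊗ p3⊥)
    [Ax]  ⊢ p3, p3⊥
    [Ax]  ⊢ p3, p3⊥
  [Ax]  ⊢ p3, p3⊥

Result: YES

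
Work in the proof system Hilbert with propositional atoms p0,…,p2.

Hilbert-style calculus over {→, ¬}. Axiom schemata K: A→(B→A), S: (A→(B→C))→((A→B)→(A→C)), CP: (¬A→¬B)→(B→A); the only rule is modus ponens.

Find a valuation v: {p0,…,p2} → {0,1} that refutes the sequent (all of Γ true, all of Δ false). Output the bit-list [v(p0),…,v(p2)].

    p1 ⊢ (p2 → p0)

Search for a countermodel by truth-table:
  v=000: Γ:[p1=F] Δ:[(p2 → p0)=T] refutes=False
  v=001: Γ:[p1=F] Δ:[(p2 → p0)=F] refutes=False
  v=010: Γ:[p1=T] Δ:[(p2 → p0)=T] refutes=False
  v=011: Γ:[p1=T] Δ:[(p2 → p0)=F] refutes=True  ← countermodel

Result: [0, 1, 1]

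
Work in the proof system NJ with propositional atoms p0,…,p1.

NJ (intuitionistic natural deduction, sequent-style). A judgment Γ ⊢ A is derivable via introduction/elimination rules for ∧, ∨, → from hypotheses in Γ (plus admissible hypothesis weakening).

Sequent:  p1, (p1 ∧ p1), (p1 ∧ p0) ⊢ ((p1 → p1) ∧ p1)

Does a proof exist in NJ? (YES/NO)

Proof tree:
[∧I] p1, (p1 ∧ p1), (p1 ∧ p0) ⊢ ((p1 → p1) ∧ p1)
  [Wk] (p1 ∧ p1) ⊢ (p1 → p1)
    [→I]  ⊢ (p1 → p1)
      [Ax] p1 ⊢ p1
  [Wk] p1, (p1 ∧ p0) ⊢ p1
    [Ax] p1 ⊢ p1

Result: YES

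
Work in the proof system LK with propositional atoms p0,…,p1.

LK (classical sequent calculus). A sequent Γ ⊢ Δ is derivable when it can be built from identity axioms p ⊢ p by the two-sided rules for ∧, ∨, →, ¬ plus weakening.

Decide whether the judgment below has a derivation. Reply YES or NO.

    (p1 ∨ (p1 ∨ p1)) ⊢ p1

Derivation (root first):
[∨L] (p1 ∨ (p1 ∨ p1)) ⊢ p1
  [WR] p1 ⊢ p1, p1
    [Ax] p1 ⊢ p1
  [∨L] (p1 ∨ p1) ⊢ p1
    [Ax] p1 ⊢ p1
    [Ax] p1 ⊢ p1

Result: YES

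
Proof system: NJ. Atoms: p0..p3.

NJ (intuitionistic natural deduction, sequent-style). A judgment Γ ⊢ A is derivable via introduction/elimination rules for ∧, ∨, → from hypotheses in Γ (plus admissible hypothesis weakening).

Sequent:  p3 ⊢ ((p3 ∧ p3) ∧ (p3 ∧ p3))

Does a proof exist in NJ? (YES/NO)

Proof tree:
[∧I] p3 ⊢ ((p3 ∧ p3) ∧ (p3 ∧ p3))
  [∧I] p3 ⊢ (p3 ∧ p3)
    [Ax] p3 ⊢ p3
    [Ax] p3 ⊢ p3
  [∧I] p3 ⊢ (p3 ∧ p3)
    [Ax] p3 ⊢ p3
    [Ax] p3 ⊢ p3

Result: YES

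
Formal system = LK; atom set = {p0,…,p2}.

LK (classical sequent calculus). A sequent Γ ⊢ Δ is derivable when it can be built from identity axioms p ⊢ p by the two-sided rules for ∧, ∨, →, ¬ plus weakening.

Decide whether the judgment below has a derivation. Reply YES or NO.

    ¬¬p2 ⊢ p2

Derivation trace:
[¬L] ¬¬p2 ⊢ p2
  [¬R]  ⊢ p2, ¬p2
    [Ax] p2 ⊢ p2

Result: YES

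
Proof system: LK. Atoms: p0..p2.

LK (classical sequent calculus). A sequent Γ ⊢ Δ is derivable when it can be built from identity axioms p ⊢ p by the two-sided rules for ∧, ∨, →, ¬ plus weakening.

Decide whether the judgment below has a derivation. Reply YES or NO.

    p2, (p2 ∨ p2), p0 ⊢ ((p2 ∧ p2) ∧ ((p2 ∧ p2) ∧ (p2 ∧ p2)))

Derivation (root first):
[∧R] p2, (p2 ∨ p2), p0 ⊢ ((p2 ∧ p2) ∧ ((p2 ∧ p2) ∧ (p2 ∧ p2)))
  [WL] (p2 ∨ p2), p0 ⊢ (p2 ∧ p2)
    [∨L] (p2 ∨ p2) ⊢ (p2 ∧ p2)
      [∧R] p2 ⊢ (p2 ∧ p2)
        [Ax] p2 ⊢ p2
        [Ax] p2 ⊢ p2
      [∧R] p2 ⊢ (p2 ∧ p2)
        [Ax] p2 ⊢ p2
        [Ax] p2 ⊢ p2
  [∧R] p2, (p2 ∨ p2) ⊢ ((p2 ∧ p2) ∧ (p2 ∧ p2))
    [∨L] (p2 ∨ p2) ⊢ (p2 ∧ p2)
      [∧R] p2 ⊢ (p2 ∧ p2)
        [Ax] p2 ⊢ p2
        [Ax] p2 ⊢ p2
      [∧R] p2 ⊢ (p2 ∧ p2)
        [Ax] p2 ⊢ p2
        [Ax] p2 ⊢ p2
    [WL] p2, p2 ⊢ (p2 ∧ p2)
      [∧R] p2 ⊢ (p2 ∧ p2)
        [Ax] p2 ⊢ p2
        [Ax] p2 ⊢ p2

Result: YES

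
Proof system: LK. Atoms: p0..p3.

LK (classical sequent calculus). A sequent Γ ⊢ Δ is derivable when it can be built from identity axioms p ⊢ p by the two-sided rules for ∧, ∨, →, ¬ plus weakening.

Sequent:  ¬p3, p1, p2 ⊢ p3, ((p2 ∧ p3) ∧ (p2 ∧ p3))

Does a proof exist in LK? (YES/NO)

Enumerate valuations to refute Γ ⊢ Δ:
  v=0000: Γ:[¬p3=T, p1=F, p2=F] Δ:[p3=F, ((p2 ∧ p3) ∧ (p2 ∧ p3))=F] refutes=False
  v=0001: Γ:[¬p3=F, p1=F, p2=F] Δ:[p3=T, ((p2 ∧ p3) ∧ (p2 ∧ p3))=F] refutes=False
  v=0010: Γ:[¬p3=T, p1=F, p2=T] Δ:[p3=F, ((p2 ∧ p3) ∧ (p2 ∧ p3))=F] refutes=False
  v=0011: Γ:[¬p3=F, p1=F, p2=T] Δ:[p3=T, ((p2 ∧ p3) ∧ (p2 ∧ p3))=T] refutes=False
  v=0100: Γ:[¬p3=T, p1=T, p2=F] Δ:[p3=F, ((p2 ∧ p3) ∧ (p2 ∧ p3))=F] refutes=False
  v=0101: Γ:[¬p3=F, p1=T, p2=F] Δ:[p3=T, ((p2 ∧ p3) ∧ (p2 ∧ p3))=F] refutes=False
  v=0110: Γ:[¬p3=T, p1=T, p2=T] Δ:[p3=F, ((p2 ∧ p3) ∧ (p2 ∧ p3))=F] refutes=True  ← countermodel

Result: NO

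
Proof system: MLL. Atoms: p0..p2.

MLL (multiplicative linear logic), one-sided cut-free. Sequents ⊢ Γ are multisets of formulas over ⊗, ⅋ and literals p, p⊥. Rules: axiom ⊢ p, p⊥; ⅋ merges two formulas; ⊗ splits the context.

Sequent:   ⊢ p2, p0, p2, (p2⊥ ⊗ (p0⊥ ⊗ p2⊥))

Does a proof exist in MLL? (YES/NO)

Derivation (root first):
[⊗]  ⊢ p2, p0, p2, (p2⊥ ⊗ (p0⊥ ⊗ p2⊥))
  [Ax]  ⊢ p2, p2⊥
  [⊗]  ⊢ p0, p2, (p0⊥ ⊗ p2⊥)
    [Ax]  ⊢ p0, p0⊥
    [Ax]  ⊢ p2, p2⊥

Result: YES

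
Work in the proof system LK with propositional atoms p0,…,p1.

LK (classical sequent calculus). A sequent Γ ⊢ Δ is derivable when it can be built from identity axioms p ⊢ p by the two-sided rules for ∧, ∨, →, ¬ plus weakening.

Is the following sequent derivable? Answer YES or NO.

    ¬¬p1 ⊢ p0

Enumerate valuations to refute Γ ⊢ Δ:
  v=00: Γ:[¬¬p1=F] Δ:[p0=F] refutes=False
  v=01: Γ:[¬¬p1=T] Δ:[p0=F] refutes=True  ← countermodel

Result: NO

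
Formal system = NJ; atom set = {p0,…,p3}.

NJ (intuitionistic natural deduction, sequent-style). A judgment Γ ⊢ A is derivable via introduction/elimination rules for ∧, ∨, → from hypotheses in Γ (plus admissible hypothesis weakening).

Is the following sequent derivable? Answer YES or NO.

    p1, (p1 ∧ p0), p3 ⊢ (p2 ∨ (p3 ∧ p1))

Derivation (root first):
[∨I₂] p1, (p1 ∧ p0), p3 ⊢ (p2 ∨ (p3 ∧ p1))
  [∧I] p1, (p1 ∧ p0), p3 ⊢ (p3 ∧ p1)
    [Wk] p3, (p1 ∧ p0) ⊢ p3
      [Ax] p3 ⊢ p3
    [Ax] p1 ⊢ p1

Result: YES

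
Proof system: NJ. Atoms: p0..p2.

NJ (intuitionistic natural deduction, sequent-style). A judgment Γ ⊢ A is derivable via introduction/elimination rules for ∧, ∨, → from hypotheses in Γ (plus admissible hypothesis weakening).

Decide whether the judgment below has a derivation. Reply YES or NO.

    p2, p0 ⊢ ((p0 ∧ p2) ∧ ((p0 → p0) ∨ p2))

Derivation trace:
[∧I] p2, p0 ⊢ ((p0 ∧ p2) ∧ ((p0 → p0) ∨ p2))
  [∧I] p2, p0 ⊢ (p0 ∧ p2)
    [Ax] p0 ⊢ p0
    [Ax] p2 ⊢ p2
  [∨I₁]  ⊢ ((p0 → p0) ∨ p2)
    [→I]  ⊢ (p0 → p0)
      [Ax] p0 ⊢ p0

Result: YES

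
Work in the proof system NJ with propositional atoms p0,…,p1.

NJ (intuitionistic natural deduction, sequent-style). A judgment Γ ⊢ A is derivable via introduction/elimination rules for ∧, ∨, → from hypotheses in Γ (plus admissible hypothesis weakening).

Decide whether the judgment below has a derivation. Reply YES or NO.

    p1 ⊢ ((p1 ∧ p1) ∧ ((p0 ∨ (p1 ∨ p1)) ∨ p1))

Derivation (root first):
[∧I] p1 ⊢ ((p1 ∧ p1) ∧ ((p0 ∨ (p1 ∨ p1)) ∨ p1))
  [∧I] p1 ⊢ (p1 ∧ p1)
    [Ax] p1 ⊢ p1
    [Ax] p1 ⊢ p1
  [∨I₁] p1 ⊢ ((p0 ∨ (p1 ∨ p1)) ∨ p1)
    [∨I₂] p1 ⊢ (p0 ∨ (p1 ∨ p1))
      [∨I₂] p1 ⊢ (p1 ∨ p1)
        [Ax] p1 ⊢ p1

Result: YES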